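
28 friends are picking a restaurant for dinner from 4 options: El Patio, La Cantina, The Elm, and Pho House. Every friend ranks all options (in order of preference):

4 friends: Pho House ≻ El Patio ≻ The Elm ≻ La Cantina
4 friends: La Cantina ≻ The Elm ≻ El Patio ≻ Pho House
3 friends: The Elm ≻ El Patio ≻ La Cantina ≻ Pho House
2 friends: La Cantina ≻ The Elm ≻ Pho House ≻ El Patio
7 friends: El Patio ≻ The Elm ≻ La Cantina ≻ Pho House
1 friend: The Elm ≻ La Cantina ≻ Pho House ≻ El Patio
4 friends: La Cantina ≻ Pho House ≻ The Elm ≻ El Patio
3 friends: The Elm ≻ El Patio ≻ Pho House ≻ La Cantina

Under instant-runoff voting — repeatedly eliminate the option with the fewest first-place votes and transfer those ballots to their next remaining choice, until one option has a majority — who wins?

El Patio

Round 1: El Patio 7, La Cantina 10, The Elm 7, Pho House 4. Eliminate Pho House.
Round 2: El Patio 11, La Cantina 10, The Elm 7. Eliminate The Elm.
Round 3: El Patio 17, La Cantina 11. El Patio has a majority.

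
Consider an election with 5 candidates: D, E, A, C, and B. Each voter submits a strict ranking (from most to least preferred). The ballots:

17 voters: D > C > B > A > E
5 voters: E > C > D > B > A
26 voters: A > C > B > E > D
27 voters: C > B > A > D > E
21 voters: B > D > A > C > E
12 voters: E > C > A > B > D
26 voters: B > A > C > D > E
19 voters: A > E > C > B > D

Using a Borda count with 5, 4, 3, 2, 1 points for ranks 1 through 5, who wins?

C

D: 17·5 + 5·3 + 26·1 + 27·2 + 21·4 + 12·1 + 26·2 + 19·1 = 347
E: 17·1 + 5·5 + 26·2 + 27·1 + 21·1 + 12·5 + 26·1 + 19·4 = 304
A: 17·2 + 5·1 + 26·5 + 27·3 + 21·3 + 12·3 + 26·4 + 19·5 = 548
C: 17·4 + 5·4 + 26·4 + 27·5 + 21·2 + 12·4 + 26·3 + 19·3 = 552
B: 17·3 + 5·2 + 26·3 + 27·4 + 21·5 + 12·2 + 26·5 + 19·2 = 544
C has the highest Borda score (552).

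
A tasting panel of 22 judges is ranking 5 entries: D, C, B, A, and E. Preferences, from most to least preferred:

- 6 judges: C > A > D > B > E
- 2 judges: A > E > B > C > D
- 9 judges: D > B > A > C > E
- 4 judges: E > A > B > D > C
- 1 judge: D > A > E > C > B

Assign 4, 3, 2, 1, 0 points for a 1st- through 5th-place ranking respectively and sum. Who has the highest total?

D: 6·2 + 2·0 + 9·4 + 4·1 + 1·4 = 56
C: 6·4 + 2·1 + 9·1 + 4·0 + 1·1 = 36
B: 6·1 + 2·2 + 9·3 + 4·2 + 1·0 = 45
A: 6·3 + 2·4 + 9·2 + 4·3 + 1·3 = 59
E: 6·0 + 2·3 + 9·0 + 4·4 + 1·2 = 24
A has the highest Borda score (59).

A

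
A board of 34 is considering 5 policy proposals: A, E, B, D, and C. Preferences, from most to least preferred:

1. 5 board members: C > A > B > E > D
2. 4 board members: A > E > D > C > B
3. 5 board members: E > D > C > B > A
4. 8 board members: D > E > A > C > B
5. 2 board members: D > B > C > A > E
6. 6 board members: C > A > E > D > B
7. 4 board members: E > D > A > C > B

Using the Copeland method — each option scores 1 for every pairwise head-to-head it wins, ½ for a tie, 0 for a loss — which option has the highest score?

A: beats B; ties E; loses to D and C → score 1.5.
E: beats B, D, and C; ties A → score 3.5.
B: loses to A, E, D, and C → score 0.
D: beats A, B, and C; loses to E → score 3.
C: beats A and B; loses to E and D → score 2.
E has the best pairwise record.

E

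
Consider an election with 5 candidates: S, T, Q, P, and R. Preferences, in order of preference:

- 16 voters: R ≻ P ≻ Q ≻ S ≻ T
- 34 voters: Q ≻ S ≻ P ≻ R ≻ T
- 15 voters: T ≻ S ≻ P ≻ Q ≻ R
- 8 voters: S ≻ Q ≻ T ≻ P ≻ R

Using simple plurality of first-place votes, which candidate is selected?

Q

First-place votes: S 8, T 15, Q 34, P 0, R 16.
Q has the most first-place votes.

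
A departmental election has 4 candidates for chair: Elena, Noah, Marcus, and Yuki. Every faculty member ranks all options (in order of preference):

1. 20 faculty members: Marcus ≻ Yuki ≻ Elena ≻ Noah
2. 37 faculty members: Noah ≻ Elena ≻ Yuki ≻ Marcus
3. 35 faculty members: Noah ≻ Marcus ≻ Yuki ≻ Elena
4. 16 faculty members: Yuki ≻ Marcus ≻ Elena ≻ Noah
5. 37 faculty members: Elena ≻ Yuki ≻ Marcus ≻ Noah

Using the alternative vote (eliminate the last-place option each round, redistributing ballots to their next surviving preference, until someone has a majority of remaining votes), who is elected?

Elena

Round 1: Elena 37, Noah 72, Marcus 20, Yuki 16. Eliminate Yuki.
Round 2: Elena 37, Noah 72, Marcus 36. Eliminate Marcus.
Round 3: Elena 73, Noah 72. Elena has a majority.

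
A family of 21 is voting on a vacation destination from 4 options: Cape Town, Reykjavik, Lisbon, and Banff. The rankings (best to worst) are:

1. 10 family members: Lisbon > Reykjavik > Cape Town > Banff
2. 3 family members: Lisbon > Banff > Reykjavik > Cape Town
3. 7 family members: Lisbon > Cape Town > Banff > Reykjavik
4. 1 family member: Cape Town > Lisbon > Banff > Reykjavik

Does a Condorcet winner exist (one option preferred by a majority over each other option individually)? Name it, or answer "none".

Lisbon

Lisbon vs Cape Town: 20–1 for Lisbon.
Lisbon vs Reykjavik: 21–0 for Lisbon.
Lisbon vs Banff: 21–0 for Lisbon.
Lisbon beats every other option head-to-head.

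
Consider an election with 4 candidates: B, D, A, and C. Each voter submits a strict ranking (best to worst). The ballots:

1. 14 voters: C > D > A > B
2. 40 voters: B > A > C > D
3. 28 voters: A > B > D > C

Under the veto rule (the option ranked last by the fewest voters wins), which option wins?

A

Last-place votes: B 14, D 40, A 0, C 28.
A is ranked last by the fewest voters, so A wins.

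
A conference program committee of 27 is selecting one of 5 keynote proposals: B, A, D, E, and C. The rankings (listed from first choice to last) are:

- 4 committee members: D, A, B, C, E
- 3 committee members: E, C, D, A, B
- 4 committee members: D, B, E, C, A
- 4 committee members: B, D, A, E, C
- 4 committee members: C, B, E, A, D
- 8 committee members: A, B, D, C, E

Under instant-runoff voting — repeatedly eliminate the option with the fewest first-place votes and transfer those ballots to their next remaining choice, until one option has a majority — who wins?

Round 1: B 4, A 8, D 8, E 3, C 4. Eliminate E.
Round 2: B 4, A 8, D 8, C 7. Eliminate B.
Round 3: A 8, D 12, C 7. Eliminate C.
Round 4: A 12, D 15. D has a majority.

D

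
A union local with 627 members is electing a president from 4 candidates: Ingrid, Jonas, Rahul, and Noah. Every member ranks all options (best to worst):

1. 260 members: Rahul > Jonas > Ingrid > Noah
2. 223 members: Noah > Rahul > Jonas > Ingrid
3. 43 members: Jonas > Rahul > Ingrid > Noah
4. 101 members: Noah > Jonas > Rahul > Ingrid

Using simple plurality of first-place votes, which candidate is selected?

First-place votes: Ingrid 0, Jonas 43, Rahul 260, Noah 324.
Noah has the most first-place votes.

Noah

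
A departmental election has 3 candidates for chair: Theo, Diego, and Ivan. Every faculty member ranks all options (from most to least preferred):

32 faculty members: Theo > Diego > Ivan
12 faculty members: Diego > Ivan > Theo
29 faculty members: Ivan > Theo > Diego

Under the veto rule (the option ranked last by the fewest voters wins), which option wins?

Theo

Last-place votes: Theo 12, Diego 29, Ivan 32.
Theo is ranked last by the fewest voters, so Theo wins.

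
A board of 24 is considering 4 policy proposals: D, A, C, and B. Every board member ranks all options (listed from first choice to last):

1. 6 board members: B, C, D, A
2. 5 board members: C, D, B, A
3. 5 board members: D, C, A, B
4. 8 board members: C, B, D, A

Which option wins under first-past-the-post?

First-place votes: D 5, A 0, C 13, B 6.
C has the most first-place votes.

C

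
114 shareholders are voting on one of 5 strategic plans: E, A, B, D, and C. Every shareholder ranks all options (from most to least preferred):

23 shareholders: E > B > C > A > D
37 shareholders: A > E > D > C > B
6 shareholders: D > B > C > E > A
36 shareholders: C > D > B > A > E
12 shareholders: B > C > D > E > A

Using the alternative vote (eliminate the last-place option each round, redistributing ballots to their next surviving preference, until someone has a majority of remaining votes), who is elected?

Round 1: E 23, A 37, B 12, D 6, C 36. Eliminate D.
Round 2: E 23, A 37, B 18, C 36. Eliminate B.
Round 3: E 23, A 37, C 54. Eliminate E.
Round 4: A 37, C 77. C has a majority.

C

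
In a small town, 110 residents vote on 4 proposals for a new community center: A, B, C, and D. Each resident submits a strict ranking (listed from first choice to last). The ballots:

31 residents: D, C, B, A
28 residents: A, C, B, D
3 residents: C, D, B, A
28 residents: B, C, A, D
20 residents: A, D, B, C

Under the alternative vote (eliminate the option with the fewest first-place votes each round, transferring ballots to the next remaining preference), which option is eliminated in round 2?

Round 1: A 48, B 28, C 3, D 31. Eliminate C.
Round 2: A 48, B 28, D 34. Eliminate B.

B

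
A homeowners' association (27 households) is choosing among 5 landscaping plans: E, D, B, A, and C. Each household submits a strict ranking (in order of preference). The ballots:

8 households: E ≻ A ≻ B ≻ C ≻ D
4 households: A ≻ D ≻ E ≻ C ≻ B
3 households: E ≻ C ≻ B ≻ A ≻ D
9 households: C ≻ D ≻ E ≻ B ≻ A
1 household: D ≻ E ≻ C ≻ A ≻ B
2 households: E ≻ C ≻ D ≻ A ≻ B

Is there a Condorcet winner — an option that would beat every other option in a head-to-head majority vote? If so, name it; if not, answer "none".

Checking pairwise contests:
D beats E 14–13.
A beats D 15–12.
E beats B 27–0.
E beats A 23–4.
E beats C 18–9.
Every option loses at least one head-to-head, so there is no Condorcet winner.

none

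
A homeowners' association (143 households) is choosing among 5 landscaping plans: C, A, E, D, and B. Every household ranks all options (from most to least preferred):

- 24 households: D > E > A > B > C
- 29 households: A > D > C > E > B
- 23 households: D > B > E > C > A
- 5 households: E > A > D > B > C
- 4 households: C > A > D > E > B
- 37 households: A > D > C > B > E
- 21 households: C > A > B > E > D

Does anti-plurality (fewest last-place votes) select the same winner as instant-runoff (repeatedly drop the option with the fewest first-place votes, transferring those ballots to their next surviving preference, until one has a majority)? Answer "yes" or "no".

Anti-plurality — last-place votes: C 29, A 23, E 37, D 21, B 33. Winner: D.
Instant-runoff — R1 C 25, A 66, E 5, D 47, B 0 (B out); R2 C 25, A 66, E 5, D 47 (E out); R3 C 25, A 71, D 47 (C out); R4 A 96, D 47 (A winner). Winner: A.
The two methods disagree.

no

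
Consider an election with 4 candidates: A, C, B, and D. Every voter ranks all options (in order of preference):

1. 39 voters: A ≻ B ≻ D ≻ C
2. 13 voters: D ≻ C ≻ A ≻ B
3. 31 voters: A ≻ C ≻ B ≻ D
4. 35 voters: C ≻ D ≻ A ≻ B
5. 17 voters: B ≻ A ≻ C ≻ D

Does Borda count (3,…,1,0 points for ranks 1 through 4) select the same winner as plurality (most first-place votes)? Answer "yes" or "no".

Borda — scores: A 292, C 210, B 160, D 148. Winner: A.
Plurality — first-place votes: A 70, C 35, B 17, D 13. Winner: A.
The two methods agree.

yes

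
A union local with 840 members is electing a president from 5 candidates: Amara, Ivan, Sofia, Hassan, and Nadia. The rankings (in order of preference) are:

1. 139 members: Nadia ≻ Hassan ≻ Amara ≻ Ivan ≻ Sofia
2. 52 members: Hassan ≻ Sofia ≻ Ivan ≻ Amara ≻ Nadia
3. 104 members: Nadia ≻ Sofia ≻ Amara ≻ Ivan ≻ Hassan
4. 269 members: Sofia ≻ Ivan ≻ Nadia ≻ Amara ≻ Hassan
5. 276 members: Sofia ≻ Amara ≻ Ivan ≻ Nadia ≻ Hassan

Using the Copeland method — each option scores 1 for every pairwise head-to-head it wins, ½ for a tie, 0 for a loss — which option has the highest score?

Amara: beats Ivan and Hassan; loses to Sofia and Nadia → score 2.
Ivan: beats Hassan and Nadia; loses to Amara and Sofia → score 2.
Sofia: beats Amara, Ivan, Hassan, and Nadia → score 4.
Hassan: loses to Amara, Ivan, Sofia, and Nadia → score 0.
Nadia: beats Amara and Hassan; loses to Ivan and Sofia → score 2.
Sofia has the best pairwise record.

Sofia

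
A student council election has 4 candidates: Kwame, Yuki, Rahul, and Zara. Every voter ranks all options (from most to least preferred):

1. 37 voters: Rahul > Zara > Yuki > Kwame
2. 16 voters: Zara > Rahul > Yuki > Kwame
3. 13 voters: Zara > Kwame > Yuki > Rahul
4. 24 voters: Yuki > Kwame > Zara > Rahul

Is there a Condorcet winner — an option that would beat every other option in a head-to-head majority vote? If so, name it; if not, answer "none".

Zara

Zara vs Kwame: 66–24 for Zara.
Zara vs Yuki: 66–24 for Zara.
Zara vs Rahul: 53–37 for Zara.
Zara beats every other option head-to-head.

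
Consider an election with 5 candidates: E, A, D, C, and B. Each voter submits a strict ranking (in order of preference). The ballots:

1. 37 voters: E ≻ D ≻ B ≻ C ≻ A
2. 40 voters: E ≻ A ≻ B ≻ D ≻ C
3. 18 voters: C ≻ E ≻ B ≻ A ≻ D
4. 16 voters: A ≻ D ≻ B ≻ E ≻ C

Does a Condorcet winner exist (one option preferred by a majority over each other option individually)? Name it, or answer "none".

E

E vs A: 95–16 for E.
E vs D: 95–16 for E.
E vs C: 93–18 for E.
E vs B: 95–16 for E.
E beats every other option head-to-head.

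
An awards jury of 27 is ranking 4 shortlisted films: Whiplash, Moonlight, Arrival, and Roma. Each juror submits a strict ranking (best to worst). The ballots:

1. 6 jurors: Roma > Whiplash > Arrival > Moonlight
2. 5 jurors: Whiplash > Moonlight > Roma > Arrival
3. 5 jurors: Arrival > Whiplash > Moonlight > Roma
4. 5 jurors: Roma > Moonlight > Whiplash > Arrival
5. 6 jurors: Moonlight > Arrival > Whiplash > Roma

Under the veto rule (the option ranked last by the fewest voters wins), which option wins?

Last-place votes: Whiplash 0, Moonlight 6, Arrival 10, Roma 11.
Whiplash is ranked last by the fewest voters, so Whiplash wins.

Whiplash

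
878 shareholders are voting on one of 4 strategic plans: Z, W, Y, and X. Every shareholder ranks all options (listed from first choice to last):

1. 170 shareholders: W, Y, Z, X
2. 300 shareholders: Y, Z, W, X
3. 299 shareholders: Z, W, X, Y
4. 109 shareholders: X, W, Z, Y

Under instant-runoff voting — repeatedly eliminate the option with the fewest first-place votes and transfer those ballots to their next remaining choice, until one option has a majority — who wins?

Y

Round 1: Z 299, W 170, Y 300, X 109. Eliminate X.
Round 2: Z 299, W 279, Y 300. Eliminate W.
Round 3: Z 408, Y 470. Y has a majority.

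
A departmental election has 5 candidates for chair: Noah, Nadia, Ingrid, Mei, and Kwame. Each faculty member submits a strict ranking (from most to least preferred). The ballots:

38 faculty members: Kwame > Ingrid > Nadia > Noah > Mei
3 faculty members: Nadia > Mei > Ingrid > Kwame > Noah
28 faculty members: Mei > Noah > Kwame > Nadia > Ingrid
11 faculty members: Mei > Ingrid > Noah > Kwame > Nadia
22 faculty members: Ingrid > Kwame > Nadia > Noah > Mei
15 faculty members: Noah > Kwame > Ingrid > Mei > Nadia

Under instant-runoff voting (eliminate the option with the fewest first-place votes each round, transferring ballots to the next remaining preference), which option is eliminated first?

Nadia

Round 1: Noah 15, Nadia 3, Ingrid 22, Mei 39, Kwame 38. Eliminate Nadia.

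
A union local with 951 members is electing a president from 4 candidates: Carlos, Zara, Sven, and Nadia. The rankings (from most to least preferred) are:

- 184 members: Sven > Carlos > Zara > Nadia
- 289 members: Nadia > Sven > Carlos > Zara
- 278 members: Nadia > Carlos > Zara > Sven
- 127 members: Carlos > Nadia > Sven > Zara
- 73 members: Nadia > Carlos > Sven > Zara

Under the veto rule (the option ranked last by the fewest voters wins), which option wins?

Carlos

Last-place votes: Carlos 0, Zara 489, Sven 278, Nadia 184.
Carlos is ranked last by the fewest voters, so Carlos wins.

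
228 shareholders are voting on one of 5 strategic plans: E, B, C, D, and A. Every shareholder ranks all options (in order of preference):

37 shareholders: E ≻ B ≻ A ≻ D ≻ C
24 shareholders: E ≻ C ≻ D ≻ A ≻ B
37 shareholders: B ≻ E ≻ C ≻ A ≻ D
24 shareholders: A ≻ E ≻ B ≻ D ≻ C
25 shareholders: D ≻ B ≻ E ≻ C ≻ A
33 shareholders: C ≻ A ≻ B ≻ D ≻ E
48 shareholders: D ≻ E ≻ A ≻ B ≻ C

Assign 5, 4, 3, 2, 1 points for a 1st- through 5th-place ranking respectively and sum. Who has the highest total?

E

E: 37·5 + 24·5 + 37·4 + 24·4 + 25·3 + 33·1 + 48·4 = 849
B: 37·4 + 24·1 + 37·5 + 24·3 + 25·4 + 33·3 + 48·2 = 724
C: 37·1 + 24·4 + 37·3 + 24·1 + 25·2 + 33·5 + 48·1 = 531
D: 37·2 + 24·3 + 37·1 + 24·2 + 25·5 + 33·2 + 48·5 = 662
A: 37·3 + 24·2 + 37·2 + 24·5 + 25·1 + 33·4 + 48·3 = 654
E has the highest Borda score (849).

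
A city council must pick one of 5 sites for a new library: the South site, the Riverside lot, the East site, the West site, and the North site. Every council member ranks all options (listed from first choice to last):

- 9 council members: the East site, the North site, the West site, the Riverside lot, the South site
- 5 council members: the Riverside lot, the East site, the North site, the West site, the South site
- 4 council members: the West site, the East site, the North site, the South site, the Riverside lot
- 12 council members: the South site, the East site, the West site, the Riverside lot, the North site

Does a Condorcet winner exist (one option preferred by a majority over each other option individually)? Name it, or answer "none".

the East site vs the South site: 18–12 for the East site.
the East site vs the Riverside lot: 25–5 for the East site.
the East site vs the West site: 26–4 for the East site.
the East site vs the North site: 30–0 for the East site.
the East site beats every other option head-to-head.

the East site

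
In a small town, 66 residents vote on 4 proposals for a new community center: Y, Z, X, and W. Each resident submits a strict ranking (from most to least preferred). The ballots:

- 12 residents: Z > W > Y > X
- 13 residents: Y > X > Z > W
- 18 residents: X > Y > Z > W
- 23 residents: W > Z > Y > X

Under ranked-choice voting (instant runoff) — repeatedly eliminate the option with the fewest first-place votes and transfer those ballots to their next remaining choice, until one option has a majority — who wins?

W

Round 1: Y 13, Z 12, X 18, W 23. Eliminate Z.
Round 2: Y 13, X 18, W 35. W has a majority.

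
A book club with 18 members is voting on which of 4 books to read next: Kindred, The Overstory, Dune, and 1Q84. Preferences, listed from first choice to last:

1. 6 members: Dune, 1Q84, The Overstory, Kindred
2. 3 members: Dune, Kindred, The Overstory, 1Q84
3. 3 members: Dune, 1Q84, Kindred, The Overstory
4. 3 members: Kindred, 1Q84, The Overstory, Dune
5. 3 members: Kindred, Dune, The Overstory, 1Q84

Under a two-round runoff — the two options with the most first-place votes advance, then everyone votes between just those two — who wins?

Round 1 first-place votes: Kindred 6, The Overstory 0, Dune 12, 1Q84 0.
Dune and Kindred advance.
Runoff: Dune is preferred to Kindred by 12 voters; Kindred by 6.
Dune wins the runoff.

Dune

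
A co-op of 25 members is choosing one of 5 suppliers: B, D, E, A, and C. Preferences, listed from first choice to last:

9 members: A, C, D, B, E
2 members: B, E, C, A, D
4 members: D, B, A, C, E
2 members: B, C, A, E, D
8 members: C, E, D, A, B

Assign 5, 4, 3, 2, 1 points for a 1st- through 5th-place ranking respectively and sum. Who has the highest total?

C

B: 9·2 + 2·5 + 4·4 + 2·5 + 8·1 = 62
D: 9·3 + 2·1 + 4·5 + 2·1 + 8·3 = 75
E: 9·1 + 2·4 + 4·1 + 2·2 + 8·4 = 57
A: 9·5 + 2·2 + 4·3 + 2·3 + 8·2 = 83
C: 9·4 + 2·3 + 4·2 + 2·4 + 8·5 = 98
C has the highest Borda score (98).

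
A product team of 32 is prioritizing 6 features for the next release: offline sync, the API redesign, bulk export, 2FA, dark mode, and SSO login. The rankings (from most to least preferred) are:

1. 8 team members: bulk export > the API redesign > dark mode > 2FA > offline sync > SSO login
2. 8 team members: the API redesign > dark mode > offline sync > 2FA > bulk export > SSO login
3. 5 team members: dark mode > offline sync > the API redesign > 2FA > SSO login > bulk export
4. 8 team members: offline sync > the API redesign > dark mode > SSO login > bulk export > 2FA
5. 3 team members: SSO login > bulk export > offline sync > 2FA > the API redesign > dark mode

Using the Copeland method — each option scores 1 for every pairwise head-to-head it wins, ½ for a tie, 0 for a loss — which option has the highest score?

the API redesign

offline sync: beats bulk export, 2FA, and SSO login; ties the API redesign; loses to dark mode → score 3.5.
the API redesign: beats bulk export, 2FA, dark mode, and SSO login; ties offline sync → score 4.5.
bulk export: beats 2FA; ties SSO login; loses to offline sync, the API redesign, and dark mode → score 1.5.
2FA: beats SSO login; loses to offline sync, the API redesign, bulk export, and dark mode → score 1.
dark mode: beats offline sync, bulk export, 2FA, and SSO login; loses to the API redesign → score 4.
SSO login: ties bulk export; loses to offline sync, the API redesign, 2FA, and dark mode → score 0.5.
the API redesign has the best pairwise record.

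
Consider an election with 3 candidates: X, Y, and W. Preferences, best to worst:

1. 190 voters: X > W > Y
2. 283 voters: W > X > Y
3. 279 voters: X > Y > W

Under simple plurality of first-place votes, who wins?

X

First-place votes: X 469, Y 0, W 283.
X has the most first-place votes.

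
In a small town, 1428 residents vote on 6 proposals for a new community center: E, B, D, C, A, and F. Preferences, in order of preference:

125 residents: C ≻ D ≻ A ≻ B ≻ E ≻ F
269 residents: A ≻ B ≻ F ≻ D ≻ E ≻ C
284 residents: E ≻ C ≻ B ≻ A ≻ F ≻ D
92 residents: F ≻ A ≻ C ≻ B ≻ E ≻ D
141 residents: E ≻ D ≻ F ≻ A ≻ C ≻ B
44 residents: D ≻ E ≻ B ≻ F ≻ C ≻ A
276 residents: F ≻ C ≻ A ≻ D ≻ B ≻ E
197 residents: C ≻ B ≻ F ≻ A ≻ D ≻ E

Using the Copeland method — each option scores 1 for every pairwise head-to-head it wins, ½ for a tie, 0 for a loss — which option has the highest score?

E: beats C; loses to B, D, A, and F → score 1.
B: beats E, D, and F; loses to C and A → score 3.
D: beats E; loses to B, C, A, and F → score 1.
C: beats B, D, and A; loses to E and F → score 3.
A: beats E, B, and D; loses to C and F → score 3.
F: beats E, D, C, and A; loses to B → score 4.
F has the best pairwise record.

F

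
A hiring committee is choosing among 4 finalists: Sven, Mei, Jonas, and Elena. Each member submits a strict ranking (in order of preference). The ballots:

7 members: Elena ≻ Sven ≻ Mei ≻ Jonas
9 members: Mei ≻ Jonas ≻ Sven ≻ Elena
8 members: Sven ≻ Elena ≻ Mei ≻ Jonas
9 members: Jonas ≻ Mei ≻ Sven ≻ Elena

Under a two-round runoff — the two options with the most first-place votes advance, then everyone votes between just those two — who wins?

Mei

Round 1 first-place votes: Sven 8, Mei 9, Jonas 9, Elena 7.
Jonas and Mei advance.
Runoff: Jonas is preferred to Mei by 9 voters; Mei by 24.
Mei wins the runoff.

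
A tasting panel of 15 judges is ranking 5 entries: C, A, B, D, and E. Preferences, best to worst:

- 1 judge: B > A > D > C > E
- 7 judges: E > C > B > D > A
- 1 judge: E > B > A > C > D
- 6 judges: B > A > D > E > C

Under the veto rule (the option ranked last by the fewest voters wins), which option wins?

Last-place votes: C 6, A 7, B 0, D 1, E 1.
B is ranked last by the fewest voters, so B wins.

B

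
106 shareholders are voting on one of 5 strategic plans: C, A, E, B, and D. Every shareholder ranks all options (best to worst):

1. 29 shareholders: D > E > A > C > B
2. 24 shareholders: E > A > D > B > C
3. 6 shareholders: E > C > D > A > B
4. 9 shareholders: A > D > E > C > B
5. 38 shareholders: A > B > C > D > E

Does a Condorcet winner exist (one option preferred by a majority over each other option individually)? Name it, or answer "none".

Checking pairwise contests:
A beats C 100–6.
E beats A 59–47.
D beats E 76–30.
A beats B 106–0.
A beats D 71–35.
Every option loses at least one head-to-head, so there is no Condorcet winner.

none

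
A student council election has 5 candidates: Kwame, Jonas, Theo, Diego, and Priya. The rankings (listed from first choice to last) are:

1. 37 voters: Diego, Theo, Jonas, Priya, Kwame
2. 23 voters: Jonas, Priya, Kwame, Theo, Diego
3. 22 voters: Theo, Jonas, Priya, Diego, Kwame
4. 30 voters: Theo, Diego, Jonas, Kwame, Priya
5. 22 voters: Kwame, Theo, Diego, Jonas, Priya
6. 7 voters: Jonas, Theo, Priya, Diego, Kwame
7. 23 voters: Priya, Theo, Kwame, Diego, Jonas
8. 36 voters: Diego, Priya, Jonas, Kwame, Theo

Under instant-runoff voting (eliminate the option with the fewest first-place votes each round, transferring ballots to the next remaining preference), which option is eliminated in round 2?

Round 1: Kwame 22, Jonas 30, Theo 52, Diego 73, Priya 23. Eliminate Kwame.
Round 2: Jonas 30, Theo 74, Diego 73, Priya 23. Eliminate Priya.

Priya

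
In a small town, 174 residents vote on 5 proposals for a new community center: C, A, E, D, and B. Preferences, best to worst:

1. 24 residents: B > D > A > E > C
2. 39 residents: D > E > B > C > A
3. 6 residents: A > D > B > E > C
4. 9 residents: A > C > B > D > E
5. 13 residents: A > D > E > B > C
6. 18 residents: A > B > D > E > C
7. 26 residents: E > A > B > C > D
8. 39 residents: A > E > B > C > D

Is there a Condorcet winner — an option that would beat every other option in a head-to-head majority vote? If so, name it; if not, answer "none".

A vs C: 135–39 for A.
A vs E: 109–65 for A.
A vs D: 111–63 for A.
A vs B: 111–63 for A.
A beats every other option head-to-head.

A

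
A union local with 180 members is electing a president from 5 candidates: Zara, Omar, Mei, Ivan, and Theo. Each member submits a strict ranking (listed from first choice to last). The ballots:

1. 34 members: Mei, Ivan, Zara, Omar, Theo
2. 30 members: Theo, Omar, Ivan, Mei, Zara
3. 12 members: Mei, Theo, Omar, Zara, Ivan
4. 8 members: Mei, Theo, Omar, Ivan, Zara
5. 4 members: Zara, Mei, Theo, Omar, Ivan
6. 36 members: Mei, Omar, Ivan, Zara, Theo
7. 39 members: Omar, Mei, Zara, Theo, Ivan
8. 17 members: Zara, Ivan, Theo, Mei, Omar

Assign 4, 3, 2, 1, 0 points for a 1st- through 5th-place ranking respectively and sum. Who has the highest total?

Mei

Zara: 34·2 + 30·0 + 12·1 + 8·0 + 4·4 + 36·1 + 39·2 + 17·4 = 278
Omar: 34·1 + 30·3 + 12·2 + 8·2 + 4·1 + 36·3 + 39·4 + 17·0 = 432
Mei: 34·4 + 30·1 + 12·4 + 8·4 + 4·3 + 36·4 + 39·3 + 17·1 = 536
Ivan: 34·3 + 30·2 + 12·0 + 8·1 + 4·0 + 36·2 + 39·0 + 17·3 = 293
Theo: 34·0 + 30·4 + 12·3 + 8·3 + 4·2 + 36·0 + 39·1 + 17·2 = 261
Mei has the highest Borda score (536).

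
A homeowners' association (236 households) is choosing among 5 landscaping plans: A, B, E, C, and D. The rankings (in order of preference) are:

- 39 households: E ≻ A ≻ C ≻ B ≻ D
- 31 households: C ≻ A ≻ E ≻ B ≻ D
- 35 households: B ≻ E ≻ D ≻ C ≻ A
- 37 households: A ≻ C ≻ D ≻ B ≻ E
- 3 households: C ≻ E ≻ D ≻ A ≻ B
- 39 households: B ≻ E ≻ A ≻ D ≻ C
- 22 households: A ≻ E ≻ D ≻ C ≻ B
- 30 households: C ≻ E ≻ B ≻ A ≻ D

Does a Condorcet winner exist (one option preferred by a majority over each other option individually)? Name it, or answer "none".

E vs A: 146–90 for E.
E vs B: 125–111 for E.
E vs C: 135–101 for E.
E vs D: 199–37 for E.
E beats every other option head-to-head.

E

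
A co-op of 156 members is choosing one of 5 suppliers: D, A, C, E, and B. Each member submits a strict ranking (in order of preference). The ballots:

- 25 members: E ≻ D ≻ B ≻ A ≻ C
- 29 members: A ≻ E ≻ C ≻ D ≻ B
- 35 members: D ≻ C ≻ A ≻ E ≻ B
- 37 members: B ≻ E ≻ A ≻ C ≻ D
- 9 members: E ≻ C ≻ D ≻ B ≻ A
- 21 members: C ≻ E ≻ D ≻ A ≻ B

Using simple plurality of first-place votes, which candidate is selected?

B

First-place votes: D 35, A 29, C 21, E 34, B 37.
B has the most first-place votes.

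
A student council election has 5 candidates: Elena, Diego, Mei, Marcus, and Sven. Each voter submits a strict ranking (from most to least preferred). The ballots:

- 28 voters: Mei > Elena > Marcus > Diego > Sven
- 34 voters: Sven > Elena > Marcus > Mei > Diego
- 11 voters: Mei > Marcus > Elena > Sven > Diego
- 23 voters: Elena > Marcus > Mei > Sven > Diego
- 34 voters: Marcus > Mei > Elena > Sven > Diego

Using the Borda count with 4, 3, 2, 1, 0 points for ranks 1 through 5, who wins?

Elena: 28·3 + 34·3 + 11·2 + 23·4 + 34·2 = 368
Diego: 28·1 + 34·0 + 11·0 + 23·0 + 34·0 = 28
Mei: 28·4 + 34·1 + 11·4 + 23·2 + 34·3 = 338
Marcus: 28·2 + 34·2 + 11·3 + 23·3 + 34·4 = 362
Sven: 28·0 + 34·4 + 11·1 + 23·1 + 34·1 = 204
Elena has the highest Borda score (368).

Elena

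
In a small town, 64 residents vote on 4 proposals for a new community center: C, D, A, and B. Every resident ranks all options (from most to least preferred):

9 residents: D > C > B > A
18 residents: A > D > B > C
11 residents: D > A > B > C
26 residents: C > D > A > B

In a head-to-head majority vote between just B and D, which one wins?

D

Voters preferring B to D: 0; preferring D to B: 64.
D wins the head-to-head.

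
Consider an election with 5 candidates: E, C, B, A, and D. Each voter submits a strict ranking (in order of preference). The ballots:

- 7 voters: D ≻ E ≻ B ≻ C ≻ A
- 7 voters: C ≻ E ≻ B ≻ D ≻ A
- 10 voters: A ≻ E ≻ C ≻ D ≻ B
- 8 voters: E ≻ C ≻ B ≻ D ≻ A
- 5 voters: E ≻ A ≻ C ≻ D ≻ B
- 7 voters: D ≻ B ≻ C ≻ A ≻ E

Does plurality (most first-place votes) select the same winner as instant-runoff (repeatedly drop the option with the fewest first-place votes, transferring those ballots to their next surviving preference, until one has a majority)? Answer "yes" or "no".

Plurality — first-place votes: E 13, C 7, B 0, A 10, D 14. Winner: D.
Instant-runoff — R1 E 13, C 7, B 0, A 10, D 14 (B out); R2 E 13, C 7, A 10, D 14 (C out); R3 E 20, A 10, D 14 (A out); R4 E 30, D 14 (E winner). Winner: E.
The two methods disagree.

no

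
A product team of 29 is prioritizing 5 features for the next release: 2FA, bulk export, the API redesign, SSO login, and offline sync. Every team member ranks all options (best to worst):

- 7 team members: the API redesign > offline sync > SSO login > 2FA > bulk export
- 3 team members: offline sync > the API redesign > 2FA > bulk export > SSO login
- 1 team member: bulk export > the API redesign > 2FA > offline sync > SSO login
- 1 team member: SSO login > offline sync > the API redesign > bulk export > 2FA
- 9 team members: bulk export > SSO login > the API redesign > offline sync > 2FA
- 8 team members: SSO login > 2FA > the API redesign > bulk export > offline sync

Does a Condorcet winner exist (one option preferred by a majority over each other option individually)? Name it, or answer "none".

SSO login vs 2FA: 25–4 for SSO login.
SSO login vs bulk export: 16–13 for SSO login.
SSO login vs the API redesign: 18–11 for SSO login.
SSO login vs offline sync: 18–11 for SSO login.
SSO login beats every other option head-to-head.

SSO login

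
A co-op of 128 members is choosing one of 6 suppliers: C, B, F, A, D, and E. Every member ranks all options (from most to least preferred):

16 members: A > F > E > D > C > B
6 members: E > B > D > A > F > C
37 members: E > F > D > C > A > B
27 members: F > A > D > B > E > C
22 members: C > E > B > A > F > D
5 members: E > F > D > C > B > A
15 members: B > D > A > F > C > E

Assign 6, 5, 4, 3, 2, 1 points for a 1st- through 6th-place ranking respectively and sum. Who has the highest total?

C: 16·2 + 6·1 + 37·3 + 27·1 + 22·6 + 5·3 + 15·2 = 353
B: 16·1 + 6·5 + 37·1 + 27·3 + 22·4 + 5·2 + 15·6 = 352
F: 16·5 + 6·2 + 37·5 + 27·6 + 22·2 + 5·5 + 15·3 = 553
A: 16·6 + 6·3 + 37·2 + 27·5 + 22·3 + 5·1 + 15·4 = 454
D: 16·3 + 6·4 + 37·4 + 27·4 + 22·1 + 5·4 + 15·5 = 445
E: 16·4 + 6·6 + 37·6 + 27·2 + 22·5 + 5·6 + 15·1 = 531
F has the highest Borda score (553).

F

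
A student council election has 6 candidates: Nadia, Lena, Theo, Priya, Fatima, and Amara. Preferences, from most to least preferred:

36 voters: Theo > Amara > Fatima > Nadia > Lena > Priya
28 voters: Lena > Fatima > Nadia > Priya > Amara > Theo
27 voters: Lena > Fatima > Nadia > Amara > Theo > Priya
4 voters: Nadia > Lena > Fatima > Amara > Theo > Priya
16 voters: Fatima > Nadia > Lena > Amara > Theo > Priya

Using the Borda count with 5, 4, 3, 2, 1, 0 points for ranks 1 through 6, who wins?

Nadia: 36·2 + 28·3 + 27·3 + 4·5 + 16·4 = 321
Lena: 36·1 + 28·5 + 27·5 + 4·4 + 16·3 = 375
Theo: 36·5 + 28·0 + 27·1 + 4·1 + 16·1 = 227
Priya: 36·0 + 28·2 + 27·0 + 4·0 + 16·0 = 56
Fatima: 36·3 + 28·4 + 27·4 + 4·3 + 16·5 = 420
Amara: 36·4 + 28·1 + 27·2 + 4·2 + 16·2 = 266
Fatima has the highest Borda score (420).

Fatima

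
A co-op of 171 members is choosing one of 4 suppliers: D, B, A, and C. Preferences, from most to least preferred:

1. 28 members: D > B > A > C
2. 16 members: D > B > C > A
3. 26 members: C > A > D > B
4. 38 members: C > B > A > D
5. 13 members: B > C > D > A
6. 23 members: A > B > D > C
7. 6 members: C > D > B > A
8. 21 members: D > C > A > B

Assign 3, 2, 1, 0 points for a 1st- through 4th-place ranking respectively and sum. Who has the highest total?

D: 28·3 + 16·3 + 26·1 + 38·0 + 13·1 + 23·1 + 6·2 + 21·3 = 269
B: 28·2 + 16·2 + 26·0 + 38·2 + 13·3 + 23·2 + 6·1 + 21·0 = 255
A: 28·1 + 16·0 + 26·2 + 38·1 + 13·0 + 23·3 + 6·0 + 21·1 = 208
C: 28·0 + 16·1 + 26·3 + 38·3 + 13·2 + 23·0 + 6·3 + 21·2 = 294
C has the highest Borda score (294).

C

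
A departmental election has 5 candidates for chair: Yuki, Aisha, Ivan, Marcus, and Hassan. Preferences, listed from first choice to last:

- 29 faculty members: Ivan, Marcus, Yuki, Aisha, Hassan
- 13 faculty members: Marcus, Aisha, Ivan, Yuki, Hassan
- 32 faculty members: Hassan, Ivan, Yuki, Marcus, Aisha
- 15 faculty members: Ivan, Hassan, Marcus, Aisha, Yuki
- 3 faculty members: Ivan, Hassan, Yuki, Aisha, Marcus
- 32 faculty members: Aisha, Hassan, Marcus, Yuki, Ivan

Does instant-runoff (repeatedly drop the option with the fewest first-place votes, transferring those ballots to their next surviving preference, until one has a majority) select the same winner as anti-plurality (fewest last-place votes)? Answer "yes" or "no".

Instant-runoff — R1 Yuki 0, Aisha 32, Ivan 47, Marcus 13, Hassan 32 (Yuki out); R2 Aisha 32, Ivan 47, Marcus 13, Hassan 32 (Marcus out); R3 Aisha 45, Ivan 47, Hassan 32 (Hassan out); R4 Aisha 45, Ivan 79 (Ivan winner). Winner: Ivan.
Anti-plurality — last-place votes: Yuki 15, Aisha 32, Ivan 32, Marcus 3, Hassan 42. Winner: Marcus.
The two methods disagree.

no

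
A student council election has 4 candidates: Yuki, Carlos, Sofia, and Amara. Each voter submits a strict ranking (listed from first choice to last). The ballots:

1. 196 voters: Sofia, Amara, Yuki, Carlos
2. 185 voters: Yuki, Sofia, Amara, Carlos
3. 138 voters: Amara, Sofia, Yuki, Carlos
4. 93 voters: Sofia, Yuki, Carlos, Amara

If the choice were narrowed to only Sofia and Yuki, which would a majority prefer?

Sofia

Voters preferring Sofia to Yuki: 427; preferring Yuki to Sofia: 185.
Sofia wins the head-to-head.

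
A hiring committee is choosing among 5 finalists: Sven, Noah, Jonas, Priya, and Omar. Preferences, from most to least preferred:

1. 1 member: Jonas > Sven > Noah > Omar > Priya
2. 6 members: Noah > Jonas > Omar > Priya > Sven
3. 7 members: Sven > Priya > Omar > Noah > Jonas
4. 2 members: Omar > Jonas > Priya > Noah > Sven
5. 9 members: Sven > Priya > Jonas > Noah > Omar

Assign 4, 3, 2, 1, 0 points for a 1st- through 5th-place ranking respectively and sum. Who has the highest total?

Sven

Sven: 1·3 + 6·0 + 7·4 + 2·0 + 9·4 = 67
Noah: 1·2 + 6·4 + 7·1 + 2·1 + 9·1 = 44
Jonas: 1·4 + 6·3 + 7·0 + 2·3 + 9·2 = 46
Priya: 1·0 + 6·1 + 7·3 + 2·2 + 9·3 = 58
Omar: 1·1 + 6·2 + 7·2 + 2·4 + 9·0 = 35
Sven has the highest Borda score (67).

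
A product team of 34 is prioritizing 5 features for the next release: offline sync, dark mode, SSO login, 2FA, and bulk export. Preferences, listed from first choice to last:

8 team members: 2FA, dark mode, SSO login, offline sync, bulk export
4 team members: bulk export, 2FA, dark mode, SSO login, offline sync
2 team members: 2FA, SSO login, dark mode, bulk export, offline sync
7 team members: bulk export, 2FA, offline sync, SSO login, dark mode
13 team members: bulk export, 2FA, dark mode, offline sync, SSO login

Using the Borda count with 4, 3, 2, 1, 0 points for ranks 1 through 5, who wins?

2FA

offline sync: 8·1 + 4·0 + 2·0 + 7·2 + 13·1 = 35
dark mode: 8·3 + 4·2 + 2·2 + 7·0 + 13·2 = 62
SSO login: 8·2 + 4·1 + 2·3 + 7·1 + 13·0 = 33
2FA: 8·4 + 4·3 + 2·4 + 7·3 + 13·3 = 112
bulk export: 8·0 + 4·4 + 2·1 + 7·4 + 13·4 = 98
2FA has the highest Borda score (112).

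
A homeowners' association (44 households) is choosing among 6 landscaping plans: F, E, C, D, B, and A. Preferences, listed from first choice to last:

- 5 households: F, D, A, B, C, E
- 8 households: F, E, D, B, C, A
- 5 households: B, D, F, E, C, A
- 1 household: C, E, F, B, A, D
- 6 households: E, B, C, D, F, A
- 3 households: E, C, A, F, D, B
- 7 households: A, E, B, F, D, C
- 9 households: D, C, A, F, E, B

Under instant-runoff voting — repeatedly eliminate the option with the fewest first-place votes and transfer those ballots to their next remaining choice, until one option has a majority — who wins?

E

Round 1: F 13, E 9, C 1, D 9, B 5, A 7. Eliminate C.
Round 2: F 13, E 10, D 9, B 5, A 7. Eliminate B.
Round 3: F 13, E 10, D 14, A 7. Eliminate A.
Round 4: F 13, E 17, D 14. Eliminate F.
Round 5: E 25, D 19. E has a majority.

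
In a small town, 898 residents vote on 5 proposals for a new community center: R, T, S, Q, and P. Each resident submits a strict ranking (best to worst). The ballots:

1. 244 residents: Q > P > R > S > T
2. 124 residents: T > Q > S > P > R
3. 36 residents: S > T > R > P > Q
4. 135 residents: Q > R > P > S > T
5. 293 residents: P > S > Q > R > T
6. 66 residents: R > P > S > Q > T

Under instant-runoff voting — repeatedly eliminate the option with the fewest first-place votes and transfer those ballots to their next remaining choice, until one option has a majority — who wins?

Q

Round 1: R 66, T 124, S 36, Q 379, P 293. Eliminate S.
Round 2: R 66, T 160, Q 379, P 293. Eliminate R.
Round 3: T 160, Q 379, P 359. Eliminate T.
Round 4: Q 503, P 395. Q has a majority.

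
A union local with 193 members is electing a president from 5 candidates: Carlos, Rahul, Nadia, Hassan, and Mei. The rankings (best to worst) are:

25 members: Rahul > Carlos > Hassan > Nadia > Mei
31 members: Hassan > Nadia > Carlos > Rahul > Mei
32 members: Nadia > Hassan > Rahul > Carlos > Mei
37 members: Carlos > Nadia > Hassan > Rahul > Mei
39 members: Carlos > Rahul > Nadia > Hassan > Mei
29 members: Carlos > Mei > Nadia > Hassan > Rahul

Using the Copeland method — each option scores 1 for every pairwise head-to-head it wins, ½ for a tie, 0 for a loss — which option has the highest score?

Carlos: beats Rahul, Nadia, Hassan, and Mei → score 4.
Rahul: beats Mei; loses to Carlos, Nadia, and Hassan → score 1.
Nadia: beats Rahul, Hassan, and Mei; loses to Carlos → score 3.
Hassan: beats Rahul and Mei; loses to Carlos and Nadia → score 2.
Mei: loses to Carlos, Rahul, Nadia, and Hassan → score 0.
Carlos has the best pairwise record.

Carlos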